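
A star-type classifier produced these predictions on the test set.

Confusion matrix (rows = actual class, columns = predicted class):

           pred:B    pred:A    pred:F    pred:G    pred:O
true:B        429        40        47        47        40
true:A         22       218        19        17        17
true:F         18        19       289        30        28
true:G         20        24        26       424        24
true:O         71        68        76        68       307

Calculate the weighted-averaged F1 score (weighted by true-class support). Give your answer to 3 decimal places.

Per-class F1 score (2·TP/(2·TP+FP+FN)):
  B: TP=429, FP=22+18+20+71=131, FN=40+47+47+40=174 → 858/1163 = 0.7377
  A: TP=218, FP=40+19+24+68=151, FN=22+19+17+17=75 → 436/662 = 0.6586
  F: TP=289, FP=47+19+26+76=168, FN=18+19+30+28=95 → 578/841 = 0.6873
  G: TP=424, FP=47+17+30+68=162, FN=20+24+26+24=94 → 848/1104 = 0.7681
  O: TP=307, FP=40+17+28+24=109, FN=71+68+76+68=283 → 614/1006 = 0.6103
Weighted-F1 score = Σ (supportᵢ/N)·F1 scoreᵢ with N=2388: (603/2388)·0.7377 + (293/2388)·0.6586 + (384/2388)·0.6873 + (518/2388)·0.7681 + (590/2388)·0.6103 = 0.695

0.695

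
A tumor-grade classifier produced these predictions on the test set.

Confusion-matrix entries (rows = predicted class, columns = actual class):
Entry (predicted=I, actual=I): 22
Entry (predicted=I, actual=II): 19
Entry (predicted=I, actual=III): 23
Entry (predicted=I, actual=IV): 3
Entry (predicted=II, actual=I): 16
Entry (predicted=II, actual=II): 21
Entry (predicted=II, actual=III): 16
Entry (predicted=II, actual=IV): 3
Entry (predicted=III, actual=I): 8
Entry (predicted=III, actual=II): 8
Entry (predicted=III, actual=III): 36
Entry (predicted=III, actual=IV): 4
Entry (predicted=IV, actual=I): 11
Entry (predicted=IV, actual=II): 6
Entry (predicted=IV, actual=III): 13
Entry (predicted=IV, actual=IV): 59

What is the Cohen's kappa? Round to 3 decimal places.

0.354

Observed agreement pₒ = trace/N = 138/268 = 0.5149
Expected agreement pₑ = Σ (rowᵢ·colᵢ)/N² = (57·67 + 54·56 + 88·56 + 69·89)/268² = 0.2494
κ = (pₒ − pₑ)/(1 − pₑ) = (0.5149 − 0.2494)/(1 − 0.2494) = 0.354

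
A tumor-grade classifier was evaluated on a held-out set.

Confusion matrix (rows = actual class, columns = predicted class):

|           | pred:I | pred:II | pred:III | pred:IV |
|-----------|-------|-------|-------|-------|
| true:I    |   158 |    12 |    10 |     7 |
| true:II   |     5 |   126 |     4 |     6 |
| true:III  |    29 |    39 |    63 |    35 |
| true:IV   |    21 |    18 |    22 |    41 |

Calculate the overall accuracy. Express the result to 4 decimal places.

0.6510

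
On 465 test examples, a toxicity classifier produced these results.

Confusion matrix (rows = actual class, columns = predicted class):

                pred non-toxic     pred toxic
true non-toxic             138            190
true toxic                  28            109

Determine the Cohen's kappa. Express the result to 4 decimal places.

0.1609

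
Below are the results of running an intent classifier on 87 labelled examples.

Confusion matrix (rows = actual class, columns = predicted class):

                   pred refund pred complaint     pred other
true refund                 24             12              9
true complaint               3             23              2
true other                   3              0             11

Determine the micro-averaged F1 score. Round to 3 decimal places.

0.667

Micro-averaging pools counts across classes: ΣTP=58, ΣFP=29, ΣFN=29.
Micro-F1 score = 2·TP/(2·TP+FP+FN) on pooled counts = 0.667 (equals overall accuracy in single-label multiclass).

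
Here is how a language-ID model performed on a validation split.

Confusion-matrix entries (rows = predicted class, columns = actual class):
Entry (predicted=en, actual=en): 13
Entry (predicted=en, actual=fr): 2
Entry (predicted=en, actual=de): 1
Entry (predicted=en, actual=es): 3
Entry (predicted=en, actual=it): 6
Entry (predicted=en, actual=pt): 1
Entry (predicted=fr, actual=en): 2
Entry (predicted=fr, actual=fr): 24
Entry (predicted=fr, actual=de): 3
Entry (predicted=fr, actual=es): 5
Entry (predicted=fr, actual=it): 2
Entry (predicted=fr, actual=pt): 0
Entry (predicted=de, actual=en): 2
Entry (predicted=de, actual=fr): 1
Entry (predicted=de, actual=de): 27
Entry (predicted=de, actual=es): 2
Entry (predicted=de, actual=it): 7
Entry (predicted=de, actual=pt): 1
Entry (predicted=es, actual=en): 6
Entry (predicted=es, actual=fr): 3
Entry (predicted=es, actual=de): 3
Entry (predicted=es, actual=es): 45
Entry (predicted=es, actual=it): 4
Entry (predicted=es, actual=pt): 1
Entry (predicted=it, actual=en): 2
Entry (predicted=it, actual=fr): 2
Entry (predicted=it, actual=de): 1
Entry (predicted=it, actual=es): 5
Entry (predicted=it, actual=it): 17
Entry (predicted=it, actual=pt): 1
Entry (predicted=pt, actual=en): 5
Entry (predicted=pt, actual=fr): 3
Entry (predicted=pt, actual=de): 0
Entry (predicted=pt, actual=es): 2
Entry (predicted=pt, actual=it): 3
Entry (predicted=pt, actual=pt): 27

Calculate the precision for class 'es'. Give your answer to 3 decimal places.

precision = TP/(TP+FP).
es: TP=45, FP=6+3+3+4+1=17 → 45/62 = 0.7258

0.726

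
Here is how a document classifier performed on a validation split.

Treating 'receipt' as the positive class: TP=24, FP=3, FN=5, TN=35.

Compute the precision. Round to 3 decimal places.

Precision = TP/(TP+FP) = 24/(24+3) = 24/27 = 0.889

0.889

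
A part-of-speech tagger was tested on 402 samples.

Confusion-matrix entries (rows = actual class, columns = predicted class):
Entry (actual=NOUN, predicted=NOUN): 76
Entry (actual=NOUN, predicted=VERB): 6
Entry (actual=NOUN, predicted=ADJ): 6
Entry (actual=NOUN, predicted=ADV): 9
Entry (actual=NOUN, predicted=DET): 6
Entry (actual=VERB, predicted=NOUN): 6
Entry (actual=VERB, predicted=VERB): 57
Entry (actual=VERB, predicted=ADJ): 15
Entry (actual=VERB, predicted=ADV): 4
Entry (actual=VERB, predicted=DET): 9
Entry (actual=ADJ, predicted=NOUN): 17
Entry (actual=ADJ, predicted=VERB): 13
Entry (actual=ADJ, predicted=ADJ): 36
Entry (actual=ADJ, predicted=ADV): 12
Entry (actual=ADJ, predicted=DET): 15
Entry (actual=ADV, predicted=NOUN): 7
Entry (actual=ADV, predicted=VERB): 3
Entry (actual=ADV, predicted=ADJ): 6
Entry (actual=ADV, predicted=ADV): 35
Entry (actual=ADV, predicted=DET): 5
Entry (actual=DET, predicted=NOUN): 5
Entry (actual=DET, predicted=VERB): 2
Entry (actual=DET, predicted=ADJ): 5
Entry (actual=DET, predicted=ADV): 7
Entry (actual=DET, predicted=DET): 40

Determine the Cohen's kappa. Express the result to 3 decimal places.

0.505

Observed agreement pₒ = trace/N = 244/402 = 0.6070
Expected agreement pₑ = Σ (rowᵢ·colᵢ)/N² = (103·111 + 91·81 + 93·68 + 56·67 + 59·75)/402² = 0.2061
κ = (pₒ − pₑ)/(1 − pₑ) = (0.6070 − 0.2061)/(1 − 0.2061) = 0.505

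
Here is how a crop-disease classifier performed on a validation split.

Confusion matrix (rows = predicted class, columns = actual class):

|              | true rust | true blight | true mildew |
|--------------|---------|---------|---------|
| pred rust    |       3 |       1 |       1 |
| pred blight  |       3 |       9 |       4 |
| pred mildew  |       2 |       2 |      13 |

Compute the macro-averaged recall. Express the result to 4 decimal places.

0.6157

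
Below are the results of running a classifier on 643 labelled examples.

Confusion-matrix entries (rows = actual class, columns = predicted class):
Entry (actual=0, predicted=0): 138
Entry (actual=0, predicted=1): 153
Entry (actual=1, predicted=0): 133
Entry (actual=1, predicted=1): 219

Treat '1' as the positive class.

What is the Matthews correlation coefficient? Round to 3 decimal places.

0.097

MCC = (TP·TN − FP·FN) / √((TP+FP)(TP+FN)(TN+FP)(TN+FN))
Numerator = 219·138 − 153·133 = 9873
Denominator = √(372·352·291·271) = √10326374784 = 101618.7718
MCC = 9873 / 101618.7718 = 0.097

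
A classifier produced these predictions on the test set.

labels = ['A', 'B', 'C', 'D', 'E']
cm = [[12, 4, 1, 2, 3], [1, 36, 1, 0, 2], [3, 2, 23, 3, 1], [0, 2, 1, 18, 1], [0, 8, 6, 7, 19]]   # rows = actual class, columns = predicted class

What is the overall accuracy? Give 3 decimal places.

0.692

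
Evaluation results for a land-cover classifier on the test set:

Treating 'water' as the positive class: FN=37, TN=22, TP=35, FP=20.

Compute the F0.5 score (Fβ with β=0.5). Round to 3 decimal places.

Fβ = (1+β²)·TP / ((1+β²)·TP + β²·FN + FP), with β²=1/4
= 1.25·35 / (1.25·35 + 0.25·37 + 20) = 0.599

0.599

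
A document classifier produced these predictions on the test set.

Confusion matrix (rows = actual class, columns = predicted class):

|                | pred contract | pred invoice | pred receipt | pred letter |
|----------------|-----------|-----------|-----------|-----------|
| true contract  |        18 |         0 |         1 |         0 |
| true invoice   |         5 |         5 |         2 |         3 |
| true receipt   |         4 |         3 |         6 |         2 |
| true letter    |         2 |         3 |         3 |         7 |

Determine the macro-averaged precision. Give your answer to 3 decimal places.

Per-class precision (TP/(TP+FP)):
  contract: TP=18, FP=5+4+2=11 → 18/29 = 0.6207
  invoice: TP=5, FP=0+3+3=6 → 5/11 = 0.4545
  receipt: TP=6, FP=1+2+3=6 → 6/12 = 0.5000
  letter: TP=7, FP=0+3+2=5 → 7/12 = 0.5833
Macro-precision = mean = (0.6207 + 0.4545 + 0.5000 + 0.5833) / 4 = 0.540

0.540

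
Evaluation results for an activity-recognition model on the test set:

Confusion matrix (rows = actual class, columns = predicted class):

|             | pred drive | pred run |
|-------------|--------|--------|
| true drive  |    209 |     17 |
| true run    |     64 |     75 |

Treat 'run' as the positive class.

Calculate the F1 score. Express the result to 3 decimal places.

0.649

Precision = TP/(TP+FP) = 75/92 = 0.8152
Recall = TP/(TP+FN) = 75/139 = 0.5396
F1 = 2·TP/(2·TP+FP+FN) = 150/231 = 0.649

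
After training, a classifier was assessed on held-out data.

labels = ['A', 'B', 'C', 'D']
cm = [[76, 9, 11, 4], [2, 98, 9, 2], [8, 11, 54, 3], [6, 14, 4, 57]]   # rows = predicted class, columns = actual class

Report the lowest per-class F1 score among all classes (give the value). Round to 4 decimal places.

0.7013

Per-class F1 score (2·TP/(2·TP+FP+FN)):
  A: TP=76, FP=9+11+4=24, FN=2+8+6=16 → 152/192 = 0.79167
  B: TP=98, FP=2+9+2=13, FN=9+11+14=34 → 196/243 = 0.80658
  C: TP=54, FP=8+11+3=22, FN=11+9+4=24 → 108/154 = 0.70130
  D: TP=57, FP=6+14+4=24, FN=4+2+3=9 → 114/147 = 0.77551
Lowest is class 'C' with F1 score = 0.7013.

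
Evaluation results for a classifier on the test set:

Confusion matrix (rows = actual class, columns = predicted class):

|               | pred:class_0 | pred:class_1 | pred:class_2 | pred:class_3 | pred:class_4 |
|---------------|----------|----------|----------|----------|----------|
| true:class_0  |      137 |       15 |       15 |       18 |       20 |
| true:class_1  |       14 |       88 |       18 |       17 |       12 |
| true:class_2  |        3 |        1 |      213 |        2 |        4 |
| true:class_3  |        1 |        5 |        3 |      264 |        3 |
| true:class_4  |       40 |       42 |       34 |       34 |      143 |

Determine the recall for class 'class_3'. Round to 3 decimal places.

0.957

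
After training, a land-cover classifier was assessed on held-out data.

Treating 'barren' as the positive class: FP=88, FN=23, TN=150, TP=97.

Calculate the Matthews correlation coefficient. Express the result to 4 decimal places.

0.4143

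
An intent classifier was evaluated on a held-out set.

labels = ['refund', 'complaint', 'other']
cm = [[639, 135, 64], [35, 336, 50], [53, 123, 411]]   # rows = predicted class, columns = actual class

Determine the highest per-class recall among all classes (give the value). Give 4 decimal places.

Per-class recall (TP/(TP+FN)):
  refund: TP=639, FN=35+53=88 → 639/727 = 0.87895
  complaint: TP=336, FN=135+123=258 → 336/594 = 0.56566
  other: TP=411, FN=64+50=114 → 411/525 = 0.78286
Highest is class 'refund' with recall = 0.8790.

0.8790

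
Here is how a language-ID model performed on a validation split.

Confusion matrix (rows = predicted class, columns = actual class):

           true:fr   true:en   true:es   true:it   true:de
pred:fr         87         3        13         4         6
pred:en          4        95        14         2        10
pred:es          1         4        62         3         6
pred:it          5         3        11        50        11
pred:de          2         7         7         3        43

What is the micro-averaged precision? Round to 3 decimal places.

0.739

Micro-averaging pools counts across classes: ΣTP=337, ΣFP=119, ΣFN=119.
Micro-precision = TP/(TP+FP) on pooled counts = 0.739 (equals overall accuracy in single-label multiclass).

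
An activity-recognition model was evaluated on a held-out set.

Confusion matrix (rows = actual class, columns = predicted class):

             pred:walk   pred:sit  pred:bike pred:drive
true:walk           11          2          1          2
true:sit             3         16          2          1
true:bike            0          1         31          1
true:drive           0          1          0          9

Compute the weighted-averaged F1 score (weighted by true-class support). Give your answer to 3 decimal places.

Per-class F1 score (2·TP/(2·TP+FP+FN)):
  walk: TP=11, FP=3+0+0=3, FN=2+1+2=5 → 22/30 = 0.7333
  sit: TP=16, FP=2+1+1=4, FN=3+2+1=6 → 32/42 = 0.7619
  bike: TP=31, FP=1+2+0=3, FN=0+1+1=2 → 62/67 = 0.9254
  drive: TP=9, FP=2+1+1=4, FN=0+1+0=1 → 18/23 = 0.7826
Weighted-F1 score = Σ (supportᵢ/N)·F1 scoreᵢ with N=81: (16/81)·0.7333 + (22/81)·0.7619 + (33/81)·0.9254 + (10/81)·0.7826 = 0.825

0.825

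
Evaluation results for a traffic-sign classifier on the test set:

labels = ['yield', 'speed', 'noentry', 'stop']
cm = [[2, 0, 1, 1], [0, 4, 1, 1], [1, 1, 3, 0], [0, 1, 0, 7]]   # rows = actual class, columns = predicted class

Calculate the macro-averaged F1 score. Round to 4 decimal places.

Per-class F1 score (2·TP/(2·TP+FP+FN)):
  yield: TP=2, FP=0+1+0=1, FN=0+1+1=2 → 4/7 = 0.57143
  speed: TP=4, FP=0+1+1=2, FN=0+1+1=2 → 8/12 = 0.66667
  noentry: TP=3, FP=1+1+0=2, FN=1+1+0=2 → 6/10 = 0.60000
  stop: TP=7, FP=1+1+0=2, FN=0+1+0=1 → 14/17 = 0.82353
Macro-F1 score = mean = (0.57143 + 0.66667 + 0.60000 + 0.82353) / 4 = 0.6654

0.6654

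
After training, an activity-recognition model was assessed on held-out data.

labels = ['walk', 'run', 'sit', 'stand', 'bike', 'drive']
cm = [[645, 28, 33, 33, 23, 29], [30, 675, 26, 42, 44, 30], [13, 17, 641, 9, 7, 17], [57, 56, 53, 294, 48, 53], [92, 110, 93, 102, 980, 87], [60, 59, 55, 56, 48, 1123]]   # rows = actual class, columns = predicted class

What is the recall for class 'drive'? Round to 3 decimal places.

0.802

recall = TP/(TP+FN).
drive: TP=1123, FN=60+59+55+56+48=278 → 1123/1401 = 0.8016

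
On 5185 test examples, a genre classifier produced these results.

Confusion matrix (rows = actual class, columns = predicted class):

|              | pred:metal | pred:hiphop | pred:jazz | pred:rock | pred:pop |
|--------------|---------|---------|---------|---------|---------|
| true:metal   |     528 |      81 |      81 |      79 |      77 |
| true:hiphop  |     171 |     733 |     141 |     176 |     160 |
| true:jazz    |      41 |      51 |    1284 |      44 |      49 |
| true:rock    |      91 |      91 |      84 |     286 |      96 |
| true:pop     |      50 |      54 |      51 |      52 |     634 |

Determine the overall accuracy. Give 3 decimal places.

0.668

Accuracy = trace / total = (528+733+1284+286+634=3465) / 5185 = 3465/5185 = 0.668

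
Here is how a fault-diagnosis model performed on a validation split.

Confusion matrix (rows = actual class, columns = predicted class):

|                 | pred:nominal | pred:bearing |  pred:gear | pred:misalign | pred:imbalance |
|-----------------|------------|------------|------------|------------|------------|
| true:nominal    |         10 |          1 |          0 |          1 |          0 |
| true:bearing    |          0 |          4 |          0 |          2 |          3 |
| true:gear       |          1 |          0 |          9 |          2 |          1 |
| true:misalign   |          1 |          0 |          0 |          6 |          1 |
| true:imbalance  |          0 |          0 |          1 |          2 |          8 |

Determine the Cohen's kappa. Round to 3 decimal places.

Observed agreement pₒ = trace/N = 37/53 = 0.6981
Expected agreement pₑ = Σ (rowᵢ·colᵢ)/N² = (12·12 + 9·5 + 13·10 + 8·13 + 11·13)/53² = 0.2015
κ = (pₒ − pₑ)/(1 − pₑ) = (0.6981 − 0.2015)/(1 − 0.2015) = 0.622

0.622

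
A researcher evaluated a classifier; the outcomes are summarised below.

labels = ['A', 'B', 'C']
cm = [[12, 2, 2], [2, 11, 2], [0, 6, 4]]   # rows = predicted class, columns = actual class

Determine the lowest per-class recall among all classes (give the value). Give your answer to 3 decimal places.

Per-class recall (TP/(TP+FN)):
  A: TP=12, FN=2+0=2 → 12/14 = 0.8571
  B: TP=11, FN=2+6=8 → 11/19 = 0.5789
  C: TP=4, FN=2+2=4 → 4/8 = 0.5000
Lowest is class 'C' with recall = 0.500.

0.500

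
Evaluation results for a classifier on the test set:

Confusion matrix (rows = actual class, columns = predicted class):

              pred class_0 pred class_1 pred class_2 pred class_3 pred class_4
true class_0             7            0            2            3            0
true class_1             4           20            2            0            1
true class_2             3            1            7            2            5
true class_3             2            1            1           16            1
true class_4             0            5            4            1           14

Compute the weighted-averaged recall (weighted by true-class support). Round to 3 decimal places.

0.627

Per-class recall (TP/(TP+FN)):
  class_0: TP=7, FN=0+2+3+0=5 → 7/12 = 0.5833
  class_1: TP=20, FN=4+2+0+1=7 → 20/27 = 0.7407
  class_2: TP=7, FN=3+1+2+5=11 → 7/18 = 0.3889
  class_3: TP=16, FN=2+1+1+1=5 → 16/21 = 0.7619
  class_4: TP=14, FN=0+5+4+1=10 → 14/24 = 0.5833
Weighted-recall = Σ (supportᵢ/N)·recallᵢ with N=102: (12/102)·0.5833 + (27/102)·0.7407 + (18/102)·0.3889 + (21/102)·0.7619 + (24/102)·0.5833 = 0.627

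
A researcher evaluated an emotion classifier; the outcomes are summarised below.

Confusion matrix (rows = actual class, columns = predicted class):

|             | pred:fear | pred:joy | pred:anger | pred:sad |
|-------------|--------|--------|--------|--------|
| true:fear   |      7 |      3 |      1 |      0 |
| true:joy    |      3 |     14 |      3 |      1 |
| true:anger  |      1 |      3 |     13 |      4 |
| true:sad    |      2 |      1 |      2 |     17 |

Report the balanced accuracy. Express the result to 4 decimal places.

0.6737

Balanced accuracy = mean of per-class recall.
  fear: recall = 7/11 = 0.63636
  joy: recall = 14/21 = 0.66667
  anger: recall = 13/21 = 0.61905
  sad: recall = 17/22 = 0.77273
Mean = (0.63636 + 0.66667 + 0.61905 + 0.77273) / 4 = 0.6737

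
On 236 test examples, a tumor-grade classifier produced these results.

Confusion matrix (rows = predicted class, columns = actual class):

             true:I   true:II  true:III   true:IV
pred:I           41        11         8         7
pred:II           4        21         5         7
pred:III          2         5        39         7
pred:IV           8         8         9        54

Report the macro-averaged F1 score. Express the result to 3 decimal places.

0.642

Per-class F1 score (2·TP/(2·TP+FP+FN)):
  I: TP=41, FP=11+8+7=26, FN=4+2+8=14 → 82/122 = 0.6721
  II: TP=21, FP=4+5+7=16, FN=11+5+8=24 → 42/82 = 0.5122
  III: TP=39, FP=2+5+7=14, FN=8+5+9=22 → 78/114 = 0.6842
  IV: TP=54, FP=8+8+9=25, FN=7+7+7=21 → 108/154 = 0.7013
Macro-F1 score = mean = (0.6721 + 0.5122 + 0.6842 + 0.7013) / 4 = 0.642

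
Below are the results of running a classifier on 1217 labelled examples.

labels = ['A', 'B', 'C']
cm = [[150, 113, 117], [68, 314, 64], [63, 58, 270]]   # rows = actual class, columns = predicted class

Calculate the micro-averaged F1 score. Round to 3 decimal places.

Micro-averaging pools counts across classes: ΣTP=734, ΣFP=483, ΣFN=483.
Micro-F1 score = 2·TP/(2·TP+FP+FN) on pooled counts = 0.603 (equals overall accuracy in single-label multiclass).

0.603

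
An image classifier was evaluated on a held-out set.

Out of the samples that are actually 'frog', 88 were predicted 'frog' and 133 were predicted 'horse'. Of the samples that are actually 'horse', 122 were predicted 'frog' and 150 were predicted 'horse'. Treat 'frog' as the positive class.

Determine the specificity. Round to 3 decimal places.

0.551

Specificity = TN/(TN+FP) = 150/(150+122) = 0.551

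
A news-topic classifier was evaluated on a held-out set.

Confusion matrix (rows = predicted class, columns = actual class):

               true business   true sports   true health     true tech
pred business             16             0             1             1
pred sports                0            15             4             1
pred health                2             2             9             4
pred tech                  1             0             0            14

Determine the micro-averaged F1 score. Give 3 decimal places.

Micro-averaging pools counts across classes: ΣTP=54, ΣFP=16, ΣFN=16.
Micro-F1 score = 2·TP/(2·TP+FP+FN) on pooled counts = 0.771 (equals overall accuracy in single-label multiclass).

0.771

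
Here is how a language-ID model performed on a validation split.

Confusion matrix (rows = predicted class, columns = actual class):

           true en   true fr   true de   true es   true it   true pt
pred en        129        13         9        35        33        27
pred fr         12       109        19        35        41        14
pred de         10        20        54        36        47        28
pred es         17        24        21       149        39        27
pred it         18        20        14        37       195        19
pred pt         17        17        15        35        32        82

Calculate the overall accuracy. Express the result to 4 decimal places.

0.4955

Accuracy = trace / total = (129+109+54+149+195+82=718) / 1449 = 718/1449 = 0.4955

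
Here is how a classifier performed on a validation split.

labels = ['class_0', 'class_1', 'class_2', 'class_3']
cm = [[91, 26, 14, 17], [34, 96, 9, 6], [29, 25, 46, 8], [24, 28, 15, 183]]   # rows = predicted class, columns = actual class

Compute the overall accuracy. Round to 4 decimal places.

0.6390

Accuracy = trace / total = (91+96+46+183=416) / 651 = 416/651 = 0.6390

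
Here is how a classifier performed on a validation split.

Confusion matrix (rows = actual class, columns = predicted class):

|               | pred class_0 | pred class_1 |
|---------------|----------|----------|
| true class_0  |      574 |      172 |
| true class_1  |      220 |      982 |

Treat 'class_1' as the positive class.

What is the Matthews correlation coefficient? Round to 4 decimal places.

0.5801

MCC = (TP·TN − FP·FN) / √((TP+FP)(TP+FN)(TN+FP)(TN+FN))
Numerator = 982·574 − 172·220 = 525828
Denominator = √(1154·1202·746·794) = √821617358992 = 906431.1110
MCC = 525828 / 906431.1110 = 0.5801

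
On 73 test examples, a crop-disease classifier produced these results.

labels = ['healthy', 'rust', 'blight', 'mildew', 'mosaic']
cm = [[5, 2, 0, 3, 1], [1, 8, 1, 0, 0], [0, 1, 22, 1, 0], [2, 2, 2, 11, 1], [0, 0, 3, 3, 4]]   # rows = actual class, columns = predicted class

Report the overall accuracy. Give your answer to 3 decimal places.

0.685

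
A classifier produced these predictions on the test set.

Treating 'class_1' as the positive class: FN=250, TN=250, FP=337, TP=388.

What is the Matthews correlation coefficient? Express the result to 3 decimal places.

MCC = (TP·TN − FP·FN) / √((TP+FP)(TP+FN)(TN+FP)(TN+FN))
Numerator = 388·250 − 337·250 = 12750
Denominator = √(725·638·587·500) = √135758425000 = 368454.1016
MCC = 12750 / 368454.1016 = 0.035

0.035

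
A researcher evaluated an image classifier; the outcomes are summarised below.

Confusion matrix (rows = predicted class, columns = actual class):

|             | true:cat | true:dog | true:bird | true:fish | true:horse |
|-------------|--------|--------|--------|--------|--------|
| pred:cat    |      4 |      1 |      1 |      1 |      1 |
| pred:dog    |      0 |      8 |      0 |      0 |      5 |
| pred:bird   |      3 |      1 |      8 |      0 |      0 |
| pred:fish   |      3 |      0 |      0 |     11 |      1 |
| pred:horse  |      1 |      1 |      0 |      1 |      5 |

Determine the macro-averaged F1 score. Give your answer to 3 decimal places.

Per-class F1 score (2·TP/(2·TP+FP+FN)):
  cat: TP=4, FP=1+1+1+1=4, FN=0+3+3+1=7 → 8/19 = 0.4211
  dog: TP=8, FP=0+0+0+5=5, FN=1+1+0+1=3 → 16/24 = 0.6667
  bird: TP=8, FP=3+1+0+0=4, FN=1+0+0+0=1 → 16/21 = 0.7619
  fish: TP=11, FP=3+0+0+1=4, FN=1+0+0+1=2 → 22/28 = 0.7857
  horse: TP=5, FP=1+1+0+1=3, FN=1+5+0+1=7 → 10/20 = 0.5000
Macro-F1 score = mean = (0.4211 + 0.6667 + 0.7619 + 0.7857 + 0.5000) / 5 = 0.627

0.627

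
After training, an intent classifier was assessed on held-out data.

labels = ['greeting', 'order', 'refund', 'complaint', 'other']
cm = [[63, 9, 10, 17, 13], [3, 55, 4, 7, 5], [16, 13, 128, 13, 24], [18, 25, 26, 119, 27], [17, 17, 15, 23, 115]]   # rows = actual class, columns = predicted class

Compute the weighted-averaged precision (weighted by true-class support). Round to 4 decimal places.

Per-class precision (TP/(TP+FP)):
  greeting: TP=63, FP=3+16+18+17=54 → 63/117 = 0.53846
  order: TP=55, FP=9+13+25+17=64 → 55/119 = 0.46218
  refund: TP=128, FP=10+4+26+15=55 → 128/183 = 0.69945
  complaint: TP=119, FP=17+7+13+23=60 → 119/179 = 0.66480
  other: TP=115, FP=13+5+24+27=69 → 115/184 = 0.62500
Weighted-precision = Σ (supportᵢ/N)·precisionᵢ with N=782: (112/782)·0.53846 + (74/782)·0.46218 + (194/782)·0.69945 + (215/782)·0.66480 + (187/782)·0.62500 = 0.6266

0.6266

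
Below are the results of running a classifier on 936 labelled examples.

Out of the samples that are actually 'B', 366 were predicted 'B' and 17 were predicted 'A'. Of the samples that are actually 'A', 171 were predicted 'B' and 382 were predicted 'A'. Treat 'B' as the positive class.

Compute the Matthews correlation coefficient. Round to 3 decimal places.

MCC = (TP·TN − FP·FN) / √((TP+FP)(TP+FN)(TN+FP)(TN+FN))
Numerator = 366·382 − 171·17 = 136905
Denominator = √(537·383·553·399) = √45380689137 = 213027.4375
MCC = 136905 / 213027.4375 = 0.643

0.643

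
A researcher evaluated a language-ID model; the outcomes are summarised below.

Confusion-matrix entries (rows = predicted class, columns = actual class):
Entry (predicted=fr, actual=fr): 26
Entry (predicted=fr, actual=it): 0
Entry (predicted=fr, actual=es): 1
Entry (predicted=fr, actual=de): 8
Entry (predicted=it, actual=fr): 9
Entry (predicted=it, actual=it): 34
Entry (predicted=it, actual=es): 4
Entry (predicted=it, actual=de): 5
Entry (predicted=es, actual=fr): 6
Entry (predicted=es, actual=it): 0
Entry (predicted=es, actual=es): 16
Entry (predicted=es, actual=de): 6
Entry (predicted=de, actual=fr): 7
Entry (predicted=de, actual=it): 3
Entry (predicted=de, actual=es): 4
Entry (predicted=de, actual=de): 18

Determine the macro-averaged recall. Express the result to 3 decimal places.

0.647

Per-class recall (TP/(TP+FN)):
  fr: TP=26, FN=9+6+7=22 → 26/48 = 0.5417
  it: TP=34, FN=0+0+3=3 → 34/37 = 0.9189
  es: TP=16, FN=1+4+4=9 → 16/25 = 0.6400
  de: TP=18, FN=8+5+6=19 → 18/37 = 0.4865
Macro-recall = mean = (0.5417 + 0.9189 + 0.6400 + 0.4865) / 4 = 0.647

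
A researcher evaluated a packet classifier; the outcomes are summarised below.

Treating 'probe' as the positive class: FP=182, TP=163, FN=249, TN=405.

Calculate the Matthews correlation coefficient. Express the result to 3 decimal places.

MCC = (TP·TN − FP·FN) / √((TP+FP)(TP+FN)(TN+FP)(TN+FN))
Numerator = 163·405 − 182·249 = 20697
Denominator = √(345·412·587·654) = √54567261720 = 233596.3650
MCC = 20697 / 233596.3650 = 0.089

0.089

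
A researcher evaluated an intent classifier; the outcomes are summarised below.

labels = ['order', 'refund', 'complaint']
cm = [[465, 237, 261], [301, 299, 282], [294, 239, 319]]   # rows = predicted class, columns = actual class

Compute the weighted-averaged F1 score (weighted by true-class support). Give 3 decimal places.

0.403

Per-class F1 score (2·TP/(2·TP+FP+FN)):
  order: TP=465, FP=237+261=498, FN=301+294=595 → 930/2023 = 0.4597
  refund: TP=299, FP=301+282=583, FN=237+239=476 → 598/1657 = 0.3609
  complaint: TP=319, FP=294+239=533, FN=261+282=543 → 638/1714 = 0.3722
Weighted-F1 score = Σ (supportᵢ/N)·F1 scoreᵢ with N=2697: (1060/2697)·0.4597 + (775/2697)·0.3609 + (862/2697)·0.3722 = 0.403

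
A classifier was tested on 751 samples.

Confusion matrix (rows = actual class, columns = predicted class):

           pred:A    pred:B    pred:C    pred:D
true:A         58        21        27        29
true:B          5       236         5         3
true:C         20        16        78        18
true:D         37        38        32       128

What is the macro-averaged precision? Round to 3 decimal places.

0.628

Per-class precision (TP/(TP+FP)):
  A: TP=58, FP=5+20+37=62 → 58/120 = 0.4833
  B: TP=236, FP=21+16+38=75 → 236/311 = 0.7588
  C: TP=78, FP=27+5+32=64 → 78/142 = 0.5493
  D: TP=128, FP=29+3+18=50 → 128/178 = 0.7191
Macro-precision = mean = (0.4833 + 0.7588 + 0.5493 + 0.7191) / 4 = 0.628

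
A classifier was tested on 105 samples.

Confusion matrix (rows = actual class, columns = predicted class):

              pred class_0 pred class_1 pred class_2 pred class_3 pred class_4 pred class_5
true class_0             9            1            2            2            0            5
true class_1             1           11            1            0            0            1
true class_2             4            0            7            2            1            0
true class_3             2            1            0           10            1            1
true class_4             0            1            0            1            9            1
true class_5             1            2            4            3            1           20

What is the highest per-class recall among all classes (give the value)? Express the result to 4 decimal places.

Per-class recall (TP/(TP+FN)):
  class_0: TP=9, FN=1+2+2+0+5=10 → 9/19 = 0.47368
  class_1: TP=11, FN=1+1+0+0+1=3 → 11/14 = 0.78571
  class_2: TP=7, FN=4+0+2+1+0=7 → 7/14 = 0.50000
  class_3: TP=10, FN=2+1+0+1+1=5 → 10/15 = 0.66667
  class_4: TP=9, FN=0+1+0+1+1=3 → 9/12 = 0.75000
  class_5: TP=20, FN=1+2+4+3+1=11 → 20/31 = 0.64516
Highest is class 'class_1' with recall = 0.7857.

0.7857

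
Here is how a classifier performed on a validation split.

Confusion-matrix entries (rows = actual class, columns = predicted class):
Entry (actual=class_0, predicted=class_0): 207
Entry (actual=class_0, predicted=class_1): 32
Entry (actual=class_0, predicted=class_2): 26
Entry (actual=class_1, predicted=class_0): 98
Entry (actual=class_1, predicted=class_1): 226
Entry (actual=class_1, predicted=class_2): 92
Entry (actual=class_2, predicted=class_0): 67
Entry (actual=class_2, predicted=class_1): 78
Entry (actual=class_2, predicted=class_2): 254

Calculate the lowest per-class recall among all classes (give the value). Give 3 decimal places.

0.543

Per-class recall (TP/(TP+FN)):
  class_0: TP=207, FN=32+26=58 → 207/265 = 0.7811
  class_1: TP=226, FN=98+92=190 → 226/416 = 0.5433
  class_2: TP=254, FN=67+78=145 → 254/399 = 0.6366
Lowest is class 'class_1' with recall = 0.543.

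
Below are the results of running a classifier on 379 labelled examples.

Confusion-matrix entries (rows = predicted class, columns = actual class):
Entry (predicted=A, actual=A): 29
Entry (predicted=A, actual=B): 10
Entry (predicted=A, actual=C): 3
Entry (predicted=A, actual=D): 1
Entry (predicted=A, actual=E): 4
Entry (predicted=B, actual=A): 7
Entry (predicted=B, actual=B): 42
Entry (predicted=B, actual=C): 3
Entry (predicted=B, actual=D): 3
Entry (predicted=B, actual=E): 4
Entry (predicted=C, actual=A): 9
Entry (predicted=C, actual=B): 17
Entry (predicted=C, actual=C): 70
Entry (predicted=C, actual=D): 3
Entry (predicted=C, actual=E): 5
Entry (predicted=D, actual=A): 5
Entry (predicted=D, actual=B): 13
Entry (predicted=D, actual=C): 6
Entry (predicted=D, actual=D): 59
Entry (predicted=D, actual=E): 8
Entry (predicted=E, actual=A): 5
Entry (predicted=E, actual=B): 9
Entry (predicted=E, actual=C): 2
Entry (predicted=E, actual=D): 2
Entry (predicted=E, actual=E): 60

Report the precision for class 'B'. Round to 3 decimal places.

0.712

Take TP from the diagonal, FP from the rest of the 'B' prediction marginal, FN from the rest of the 'B' actual marginal.
precision = TP/(TP+FP).
B: TP=42, FP=7+3+3+4=17 → 42/59 = 0.7119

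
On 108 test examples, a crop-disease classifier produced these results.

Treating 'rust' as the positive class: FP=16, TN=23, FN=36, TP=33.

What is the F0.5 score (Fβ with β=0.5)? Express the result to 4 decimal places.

0.6226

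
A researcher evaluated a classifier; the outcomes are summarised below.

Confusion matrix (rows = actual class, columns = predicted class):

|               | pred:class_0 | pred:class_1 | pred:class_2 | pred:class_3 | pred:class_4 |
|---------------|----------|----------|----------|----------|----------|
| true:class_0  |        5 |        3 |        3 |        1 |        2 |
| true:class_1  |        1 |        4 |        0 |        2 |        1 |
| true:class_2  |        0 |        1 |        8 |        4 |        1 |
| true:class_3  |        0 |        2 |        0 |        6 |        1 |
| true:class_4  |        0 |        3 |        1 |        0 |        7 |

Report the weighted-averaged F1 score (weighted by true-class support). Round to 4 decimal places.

0.5405

Per-class F1 score (2·TP/(2·TP+FP+FN)):
  class_0: TP=5, FP=1+0+0+0=1, FN=3+3+1+2=9 → 10/20 = 0.50000
  class_1: TP=4, FP=3+1+2+3=9, FN=1+0+2+1=4 → 8/21 = 0.38095
  class_2: TP=8, FP=3+0+0+1=4, FN=0+1+4+1=6 → 16/26 = 0.61538
  class_3: TP=6, FP=1+2+4+0=7, FN=0+2+0+1=3 → 12/22 = 0.54545
  class_4: TP=7, FP=2+1+1+1=5, FN=0+3+1+0=4 → 14/23 = 0.60870
Weighted-F1 score = Σ (supportᵢ/N)·F1 scoreᵢ with N=56: (14/56)·0.50000 + (8/56)·0.38095 + (14/56)·0.61538 + (9/56)·0.54545 + (11/56)·0.60870 = 0.5405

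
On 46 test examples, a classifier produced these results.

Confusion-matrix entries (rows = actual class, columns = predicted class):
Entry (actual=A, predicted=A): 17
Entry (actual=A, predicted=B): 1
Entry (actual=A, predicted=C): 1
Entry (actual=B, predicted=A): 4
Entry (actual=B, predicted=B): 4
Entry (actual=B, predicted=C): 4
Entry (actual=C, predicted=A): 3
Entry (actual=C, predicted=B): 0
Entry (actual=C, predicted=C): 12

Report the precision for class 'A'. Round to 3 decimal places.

0.708

One-vs-rest for 'A': TP = diagonal; FP = other classes predicted 'A'; FN = 'A' predicted as other.
precision = TP/(TP+FP).
A: TP=17, FP=4+3=7 → 17/24 = 0.7083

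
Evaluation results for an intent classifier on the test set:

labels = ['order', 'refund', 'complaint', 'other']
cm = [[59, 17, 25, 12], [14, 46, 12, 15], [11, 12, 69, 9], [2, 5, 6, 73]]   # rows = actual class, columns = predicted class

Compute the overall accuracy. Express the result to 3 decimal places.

Accuracy = trace / total = (59+46+69+73=247) / 387 = 247/387 = 0.638

0.638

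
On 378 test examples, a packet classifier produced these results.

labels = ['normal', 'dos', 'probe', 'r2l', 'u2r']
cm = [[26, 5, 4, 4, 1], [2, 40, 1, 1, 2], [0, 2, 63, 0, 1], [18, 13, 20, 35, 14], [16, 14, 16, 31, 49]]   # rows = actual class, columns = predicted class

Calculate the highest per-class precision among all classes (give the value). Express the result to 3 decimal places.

0.731

Per-class precision (TP/(TP+FP)):
  normal: TP=26, FP=2+0+18+16=36 → 26/62 = 0.4194
  dos: TP=40, FP=5+2+13+14=34 → 40/74 = 0.5405
  probe: TP=63, FP=4+1+20+16=41 → 63/104 = 0.6058
  r2l: TP=35, FP=4+1+0+31=36 → 35/71 = 0.4930
  u2r: TP=49, FP=1+2+1+14=18 → 49/67 = 0.7313
Highest is class 'u2r' with precision = 0.731.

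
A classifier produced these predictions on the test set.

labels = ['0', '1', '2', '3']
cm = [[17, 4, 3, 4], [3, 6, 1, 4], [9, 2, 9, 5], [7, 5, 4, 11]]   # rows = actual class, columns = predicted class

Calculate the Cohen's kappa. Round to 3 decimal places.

Observed agreement pₒ = trace/N = 43/94 = 0.4574
Expected agreement pₑ = Σ (rowᵢ·colᵢ)/N² = (28·36 + 14·17 + 25·17 + 27·24)/94² = 0.2624
κ = (pₒ − pₑ)/(1 − pₑ) = (0.4574 − 0.2624)/(1 − 0.2624) = 0.264

0.264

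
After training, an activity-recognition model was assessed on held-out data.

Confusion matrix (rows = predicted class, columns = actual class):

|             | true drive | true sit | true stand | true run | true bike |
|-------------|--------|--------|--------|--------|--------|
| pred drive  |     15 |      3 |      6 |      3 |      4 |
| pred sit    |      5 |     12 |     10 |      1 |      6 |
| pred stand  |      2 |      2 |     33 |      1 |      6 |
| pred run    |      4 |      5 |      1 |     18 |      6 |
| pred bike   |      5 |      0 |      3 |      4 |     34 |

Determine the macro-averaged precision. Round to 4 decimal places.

0.5711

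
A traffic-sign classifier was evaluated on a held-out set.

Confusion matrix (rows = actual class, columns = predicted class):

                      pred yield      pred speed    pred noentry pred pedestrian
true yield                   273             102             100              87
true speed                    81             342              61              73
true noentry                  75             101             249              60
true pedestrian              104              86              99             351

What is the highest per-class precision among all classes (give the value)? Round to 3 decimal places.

0.615

Per-class precision (TP/(TP+FP)):
  yield: TP=273, FP=81+75+104=260 → 273/533 = 0.5122
  speed: TP=342, FP=102+101+86=289 → 342/631 = 0.5420
  noentry: TP=249, FP=100+61+99=260 → 249/509 = 0.4892
  pedestrian: TP=351, FP=87+73+60=220 → 351/571 = 0.6147
Highest is class 'pedestrian' with precision = 0.615.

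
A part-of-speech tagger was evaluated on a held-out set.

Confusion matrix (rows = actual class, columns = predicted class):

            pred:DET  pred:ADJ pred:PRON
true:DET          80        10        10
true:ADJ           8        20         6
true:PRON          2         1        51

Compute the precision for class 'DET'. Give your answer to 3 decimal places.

0.889

Treat 'DET' as positive and all other classes as negative.
precision = TP/(TP+FP).
DET: TP=80, FP=8+2=10 → 80/90 = 0.8889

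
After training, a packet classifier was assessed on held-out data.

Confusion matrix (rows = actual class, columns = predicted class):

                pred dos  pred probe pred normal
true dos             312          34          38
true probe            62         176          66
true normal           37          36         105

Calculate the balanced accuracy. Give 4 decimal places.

0.6604

Balanced accuracy = mean of per-class recall.
  dos: recall = 312/384 = 0.81250
  probe: recall = 176/304 = 0.57895
  normal: recall = 105/178 = 0.58989
Mean = (0.81250 + 0.57895 + 0.58989) / 3 = 0.6604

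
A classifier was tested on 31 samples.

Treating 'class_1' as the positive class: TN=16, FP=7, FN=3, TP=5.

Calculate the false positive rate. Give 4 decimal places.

0.3043

FPR = FP/(FP+TN) = 7/(7+16) = 0.3043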